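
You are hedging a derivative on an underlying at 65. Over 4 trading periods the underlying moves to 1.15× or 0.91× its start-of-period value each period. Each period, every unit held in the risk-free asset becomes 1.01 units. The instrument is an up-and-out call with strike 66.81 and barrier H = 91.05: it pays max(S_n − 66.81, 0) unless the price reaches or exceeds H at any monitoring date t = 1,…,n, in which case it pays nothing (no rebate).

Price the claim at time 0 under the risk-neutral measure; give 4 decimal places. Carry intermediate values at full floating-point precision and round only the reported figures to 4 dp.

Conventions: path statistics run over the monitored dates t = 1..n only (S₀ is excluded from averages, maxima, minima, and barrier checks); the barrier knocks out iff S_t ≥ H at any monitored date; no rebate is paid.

price = 4.3066

No-arbitrage gives p* = (R−d)/(u−d) = 0.4167: enumerate every path, weight its payoff by its p*-probability, and discount by R^4.
Enumerate all 2^4 = 16 price paths (U = up ×1.15, D = down ×0.91); each path with k up-moves has probability p*^k·(1−p*)^(4−k).
DDDD: M=59.1500, payoff=0.0000, prob=0.115789
UDDD: M=74.7500, payoff=0.0000, prob=0.082706
DUDD: M=68.0225, payoff=0.0000, prob=0.082706
UUDD: M=85.9625, payoff=4.3755, prob=0.059076
DDUD: M=61.9005, payoff=0.0000, prob=0.082706
UDUD: M=78.2259, payoff=4.3755, prob=0.059076
DUUD: M=78.2259, payoff=4.3755, prob=0.059076
UUUD: M=98.8569, payoff=0.0000, prob=0.042197
DDDU: M=59.1500, payoff=0.0000, prob=0.082706
UDDU: M=74.7500, payoff=4.3755, prob=0.059076
DUDU: M=71.1855, payoff=4.3755, prob=0.059076
UUDU: M=89.9598, payoff=23.1498, prob=0.042197
DDUU: M=71.1855, payoff=4.3755, prob=0.059076
UDUU: M=89.9598, payoff=23.1498, prob=0.042197
DUUU: M=89.9598, payoff=23.1498, prob=0.042197
UUUU: M=113.6854, payoff=0.0000, prob=0.030141
Price = Σ prob·payoff / R^4 = 4.481500 / 1.040604 = 4.3066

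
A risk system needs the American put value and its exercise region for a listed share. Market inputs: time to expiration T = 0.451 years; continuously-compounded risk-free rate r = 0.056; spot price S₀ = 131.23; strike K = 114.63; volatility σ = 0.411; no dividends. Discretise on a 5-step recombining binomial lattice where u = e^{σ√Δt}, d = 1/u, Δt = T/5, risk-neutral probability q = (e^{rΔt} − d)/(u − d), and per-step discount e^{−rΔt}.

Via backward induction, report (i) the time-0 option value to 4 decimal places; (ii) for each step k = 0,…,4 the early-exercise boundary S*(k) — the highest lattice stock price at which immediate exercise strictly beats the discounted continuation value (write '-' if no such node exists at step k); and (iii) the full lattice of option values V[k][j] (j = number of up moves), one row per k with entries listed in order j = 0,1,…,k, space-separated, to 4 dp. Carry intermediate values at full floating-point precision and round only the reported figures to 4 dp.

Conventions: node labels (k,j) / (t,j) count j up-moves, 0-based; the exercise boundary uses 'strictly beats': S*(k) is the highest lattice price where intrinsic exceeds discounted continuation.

Δt=0.09020, u=1.13138, d=0.88388, q=0.48964, disc=e^(-rΔt)=0.99496
k=5 terminal: V=max(K-S,0) → 43.8365 24.0131 0.0000 0.0000 0.0000 0.0000
k=4: j=0 S=80.0942 intr=34.5358 cont=33.9582 V=34.5358[EX]; j=1 S=102.5220 intr=12.1080 cont=12.1936 V=12.1936[hold]; j=2 S=131.2300 intr=0.0000 cont=0.0000 V=0.0000[hold]; j=3 S=167.9767 intr=0.0000 cont=0.0000 V=0.0000[hold]; j=4 S=215.0132 intr=0.0000 cont=0.0000 V=0.0000[hold]  S*(4)=80.0942
k=3: j=0 S=90.6169 intr=24.0131 cont=23.4772 V=24.0131[EX]; j=1 S=115.9912 intr=0.0000 cont=6.1918 V=6.1918[hold]; j=2 S=148.4708 intr=0.0000 cont=0.0000 V=0.0000[hold]; j=3 S=190.0453 intr=0.0000 cont=0.0000 V=0.0000[hold]  S*(3)=90.6169
k=2: j=0 S=102.5220 intr=12.1080 cont=15.2100 V=15.2100[hold]; j=1 S=131.2300 intr=0.0000 cont=3.1441 V=3.1441[hold]; j=2 S=167.9767 intr=0.0000 cont=0.0000 V=0.0000[hold]  S*(2)=-
k=1: j=0 S=115.9912 intr=0.0000 cont=9.2552 V=9.2552[hold]; j=1 S=148.4708 intr=0.0000 cont=1.5965 V=1.5965[hold]  S*(1)=-
k=0: j=0 S=131.2300 intr=0.0000 cont=5.4775 V=5.4775[hold]  S*(0)=-

price = 5.4775
boundary = - - - 90.6169 80.0942
tree:
5.4775
9.2552 1.5965
15.2100 3.1441 0.0000
24.0131 6.1918 0.0000 0.0000
34.5358 12.1936 0.0000 0.0000 0.0000
43.8365 24.0131 0.0000 0.0000 0.0000 0.0000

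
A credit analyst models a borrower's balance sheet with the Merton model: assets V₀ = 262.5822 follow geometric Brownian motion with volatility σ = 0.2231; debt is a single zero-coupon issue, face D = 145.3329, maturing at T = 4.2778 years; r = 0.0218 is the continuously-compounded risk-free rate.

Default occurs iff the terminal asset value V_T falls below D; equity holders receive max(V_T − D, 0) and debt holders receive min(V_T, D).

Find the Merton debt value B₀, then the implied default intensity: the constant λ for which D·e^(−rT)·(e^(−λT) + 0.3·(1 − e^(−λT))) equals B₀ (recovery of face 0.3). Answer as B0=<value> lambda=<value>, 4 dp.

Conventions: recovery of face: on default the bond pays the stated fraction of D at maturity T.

B0=129.8276 lambda=0.0066

Equity is a call on the firm's assets struck at D = 145.3329:
d₁ = [ln(V₀/D) + (r + σ²/2)T] / (σ√T)
   = [ln(262.5822/145.3329) + (0.0218 + 0.5·0.2231²)·4.2778] / (0.2231·√4.2778)
   = [0.591537 + 0.199717] / 0.461434 = 1.714771
d₂ = d₁ − σ√T = 1.714771 − 0.461434 = 1.253337
N(d₁) = 0.956806,  N(d₂) = 0.894958,  e^(−rT) = 0.910960
E₀ = V₀·N(d₁) − D·e^(−rT)·N(d₂)
   = 262.5822·0.956806 − 145.3329·0.910960·0.894958 = 132.754552
B₀ = V₀ − E₀ = 262.5822 − 132.754552 = 129.827648
e^(−λT) = (B₀·e^(rT)/D − 0.3)/(1 − 0.3) = (129.8276·1.097743/145.3329 − 0.3)/0.7 = 0.97232372
λ = −ln(0.97232372)/4.2778 = 0.006561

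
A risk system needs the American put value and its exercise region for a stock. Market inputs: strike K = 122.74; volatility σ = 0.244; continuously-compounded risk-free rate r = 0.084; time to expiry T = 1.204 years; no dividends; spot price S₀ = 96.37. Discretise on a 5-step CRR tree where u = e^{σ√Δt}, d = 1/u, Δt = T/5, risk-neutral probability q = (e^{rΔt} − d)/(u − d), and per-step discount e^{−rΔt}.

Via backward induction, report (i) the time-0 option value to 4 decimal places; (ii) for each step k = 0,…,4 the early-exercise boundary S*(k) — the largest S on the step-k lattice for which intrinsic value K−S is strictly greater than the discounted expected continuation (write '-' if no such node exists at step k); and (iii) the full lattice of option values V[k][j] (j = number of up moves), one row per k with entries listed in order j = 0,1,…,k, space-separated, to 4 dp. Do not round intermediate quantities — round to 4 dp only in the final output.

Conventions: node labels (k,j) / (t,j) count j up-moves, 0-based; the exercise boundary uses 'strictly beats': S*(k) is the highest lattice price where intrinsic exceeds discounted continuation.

Δt=0.24080, u=1.12720, d=0.88716, q=0.55523, disc=e^(-rΔt)=0.97998
k=5 terminal: V=max(K-S,0) → 69.7807 55.4513 37.2448 14.1120 0.0000 0.0000
k=4: j=0 S=59.6956 intr=63.0444 cont=60.5867 V=63.0444[EX]; j=1 S=75.8476 intr=46.8924 cont=44.4346 V=46.8924[EX]; j=2 S=96.3700 intr=26.3700 cont=23.9123 V=26.3700[EX]; j=3 S=122.4452 intr=0.2948 cont=6.1510 V=6.1510[hold]; j=4 S=155.5756 intr=0.0000 cont=0.0000 V=0.0000[hold]  S*(4)=96.3700
k=3: j=0 S=67.2887 intr=55.4513 cont=52.9935 V=55.4513[EX]; j=1 S=85.4952 intr=37.2448 cont=34.7870 V=37.2448[EX]; j=2 S=108.6280 intr=14.1120 cont=14.8406 V=14.8406[hold]; j=3 S=138.0198 intr=0.0000 cont=2.6810 V=2.6810[hold]  S*(3)=85.4952
k=2: j=0 S=75.8476 intr=46.8924 cont=44.4346 V=46.8924[EX]; j=1 S=96.3700 intr=26.3700 cont=24.3087 V=26.3700[EX]; j=2 S=122.4452 intr=0.2948 cont=7.9273 V=7.9273[hold]  S*(2)=96.3700
k=1: j=0 S=85.4952 intr=37.2448 cont=34.7870 V=37.2448[EX]; j=1 S=108.6280 intr=14.1120 cont=15.8072 V=15.8072[hold]  S*(1)=85.4952
k=0: j=0 S=96.3700 intr=26.3700 cont=24.8346 V=26.3700[EX]  S*(0)=96.3700

price = 26.3700
boundary = 96.3700 85.4952 96.3700 85.4952 96.3700
tree:
26.3700
37.2448 15.8072
46.8924 26.3700 7.9273
55.4513 37.2448 14.8406 2.6810
63.0444 46.8924 26.3700 6.1510 0.0000
69.7807 55.4513 37.2448 14.1120 0.0000 0.0000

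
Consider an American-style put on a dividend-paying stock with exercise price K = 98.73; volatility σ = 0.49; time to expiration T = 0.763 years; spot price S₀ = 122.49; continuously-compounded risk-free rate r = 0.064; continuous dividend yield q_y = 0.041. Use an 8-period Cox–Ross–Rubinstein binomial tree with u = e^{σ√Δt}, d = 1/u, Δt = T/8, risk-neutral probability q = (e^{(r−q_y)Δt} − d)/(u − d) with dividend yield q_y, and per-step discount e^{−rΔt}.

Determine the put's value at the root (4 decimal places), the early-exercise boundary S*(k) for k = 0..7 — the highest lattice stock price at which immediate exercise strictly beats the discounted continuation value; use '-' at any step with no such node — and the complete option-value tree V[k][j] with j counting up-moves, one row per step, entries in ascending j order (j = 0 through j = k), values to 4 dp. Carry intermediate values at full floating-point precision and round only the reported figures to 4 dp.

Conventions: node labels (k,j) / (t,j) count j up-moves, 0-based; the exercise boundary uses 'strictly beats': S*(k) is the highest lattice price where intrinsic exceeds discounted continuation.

Δt=0.09538  u=1.16338  d=0.85957  q=0.46947  discount=0.99391
step 8 (expiry): payoffs max(K−S,0) = 62.2260 49.3239 31.8617 8.2275 0.0000 0.0000 0.0000 0.0000 0.0000
step 7: (k=7,j=0): S=42.4679, K−S=56.2621, hold=55.8271 ⇒ V=56.2621 exercise | (k=7,j=1): S=57.4779, K−S=41.2521, hold=40.8757 ⇒ V=41.2521 exercise | (k=7,j=2): S=77.7930, K−S=20.9370, hold=20.6398 ⇒ V=20.9370 exercise | (k=7,j=3): S=105.2884, K−S=0.0000, hold=4.3384 ⇒ V=4.3384 continue | (k=7,j=4): S=142.5019, K−S=0.0000, hold=0.0000 ⇒ V=0.0000 continue | (k=7,j=5): S=192.8682, K−S=0.0000, hold=0.0000 ⇒ V=0.0000 continue | (k=7,j=6): S=261.0362, K−S=0.0000, hold=0.0000 ⇒ V=0.0000 continue | (k=7,j=7): S=353.2977, K−S=0.0000, hold=0.0000 ⇒ V=0.0000 continue  boundary S*=77.7930
step 6: (k=6,j=0): S=49.4061, K−S=49.3239, hold=48.9159 ⇒ V=49.3239 exercise | (k=6,j=1): S=66.8683, K−S=31.8617, hold=31.5218 ⇒ V=31.8617 exercise | (k=6,j=2): S=90.5025, K−S=8.2275, hold=13.0645 ⇒ V=13.0645 continue | (k=6,j=3): S=122.4900, K−S=0.0000, hold=2.2876 ⇒ V=2.2876 continue | (k=6,j=4): S=165.7833, K−S=0.0000, hold=0.0000 ⇒ V=0.0000 continue | (k=6,j=5): S=224.3782, K−S=0.0000, hold=0.0000 ⇒ V=0.0000 continue | (k=6,j=6): S=303.6832, K−S=0.0000, hold=0.0000 ⇒ V=0.0000 continue  boundary S*=66.8683
step 5: (k=5,j=0): S=57.4779, K−S=41.2521, hold=40.8757 ⇒ V=41.2521 exercise | (k=5,j=1): S=77.7930, K−S=20.9370, hold=22.8968 ⇒ V=22.8968 continue | (k=5,j=2): S=105.2884, K−S=0.0000, hold=7.9564 ⇒ V=7.9564 continue | (k=5,j=3): S=142.5019, K−S=0.0000, hold=1.2063 ⇒ V=1.2063 continue | (k=5,j=4): S=192.8682, K−S=0.0000, hold=0.0000 ⇒ V=0.0000 continue | (k=5,j=5): S=261.0362, K−S=0.0000, hold=0.0000 ⇒ V=0.0000 continue  boundary S*=57.4779
step 4: (k=4,j=0): S=66.8683, K−S=31.8617, hold=32.4363 ⇒ V=32.4363 continue | (k=4,j=1): S=90.5025, K−S=8.2275, hold=15.7861 ⇒ V=15.7861 continue | (k=4,j=2): S=122.4900, K−S=0.0000, hold=4.7583 ⇒ V=4.7583 continue | (k=4,j=3): S=165.7833, K−S=0.0000, hold=0.6361 ⇒ V=0.6361 continue | (k=4,j=4): S=224.3782, K−S=0.0000, hold=0.0000 ⇒ V=0.0000 continue  boundary S*=-
step 3: (k=3,j=0): S=77.7930, K−S=20.9370, hold=24.4697 ⇒ V=24.4697 continue | (k=3,j=1): S=105.2884, K−S=0.0000, hold=10.5443 ⇒ V=10.5443 continue | (k=3,j=2): S=142.5019, K−S=0.0000, hold=2.8059 ⇒ V=2.8059 continue | (k=3,j=3): S=192.8682, K−S=0.0000, hold=0.3354 ⇒ V=0.3354 continue  boundary S*=-
step 2: (k=2,j=0): S=90.5025, K−S=8.2275, hold=17.8230 ⇒ V=17.8230 continue | (k=2,j=1): S=122.4900, K−S=0.0000, hold=6.8693 ⇒ V=6.8693 continue | (k=2,j=2): S=165.7833, K−S=0.0000, hold=1.6360 ⇒ V=1.6360 continue  boundary S*=-
step 1: (k=1,j=0): S=105.2884, K−S=0.0000, hold=12.6034 ⇒ V=12.6034 continue | (k=1,j=1): S=142.5019, K−S=0.0000, hold=4.3856 ⇒ V=4.3856 continue  boundary S*=-
step 0: (k=0,j=0): S=122.4900, K−S=0.0000, hold=8.6922 ⇒ V=8.6922 continue  boundary S*=-

price = 8.6922
boundary = - - - - - 57.4779 66.8683 77.7930
tree:
8.6922
12.6034 4.3856
17.8230 6.8693 1.6360
24.4697 10.5443 2.8059 0.3354
32.4363 15.7861 4.7583 0.6361 0.0000
41.2521 22.8968 7.9564 1.2063 0.0000 0.0000
49.3239 31.8617 13.0645 2.2876 0.0000 0.0000 0.0000
56.2621 41.2521 20.9370 4.3384 0.0000 0.0000 0.0000 0.0000
62.2260 49.3239 31.8617 8.2275 0.0000 0.0000 0.0000 0.0000 0.0000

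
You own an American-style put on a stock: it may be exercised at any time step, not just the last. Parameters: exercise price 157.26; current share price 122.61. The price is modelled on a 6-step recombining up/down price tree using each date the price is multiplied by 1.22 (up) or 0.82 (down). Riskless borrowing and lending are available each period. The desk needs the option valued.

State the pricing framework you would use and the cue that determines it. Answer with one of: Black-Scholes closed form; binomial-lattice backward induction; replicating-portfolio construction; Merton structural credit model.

Key observation: the put (strike 157.26 on spot 122.61) is American-style on a 6-step discrete price model, so the early-exercise decision at every node requires stepwise backward valuation — a closed form cannot price the exercise right.

framework: binomial-lattice backward induction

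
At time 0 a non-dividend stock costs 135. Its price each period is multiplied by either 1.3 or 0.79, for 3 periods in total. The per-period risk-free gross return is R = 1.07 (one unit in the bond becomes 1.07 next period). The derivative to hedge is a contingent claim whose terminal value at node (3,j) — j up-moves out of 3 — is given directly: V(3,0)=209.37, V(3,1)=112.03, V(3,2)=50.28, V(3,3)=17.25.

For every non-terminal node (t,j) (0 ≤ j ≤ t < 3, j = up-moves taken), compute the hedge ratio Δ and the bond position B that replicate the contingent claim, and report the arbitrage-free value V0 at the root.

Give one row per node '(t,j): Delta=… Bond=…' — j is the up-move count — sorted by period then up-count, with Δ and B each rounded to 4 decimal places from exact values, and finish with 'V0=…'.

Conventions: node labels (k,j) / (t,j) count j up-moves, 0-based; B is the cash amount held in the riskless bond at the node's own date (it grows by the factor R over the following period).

Arbitrage-free pricing uses the up-move probability p* = (R−d)/(u−d) = 0.5490, discounting each step at R = 1.07.
At maturity the claim pays: V(3,0)=209.3700, V(3,1)=112.0300, V(3,2)=50.2800, V(3,3)=17.2500
Node (2,0) S=84.2535: V=(p*·112.0300+(1−p*)·209.3700)/1.07=145.7275; Δ=(112.0300−209.3700)/(109.5296−66.5603)=-2.2653; B=V−Δ·S=336.5903
Node (2,1) S=138.6450: V=(p*·50.2800+(1−p*)·112.0300)/1.07=73.0169; Δ=(50.2800−112.0300)/(180.2385−109.5296)=-0.8733; B=V−Δ·S=194.0953
Node (2,2) S=228.1500: V=(p*·17.2500+(1−p*)·50.2800)/1.07=30.0429; Δ=(17.2500−50.2800)/(296.5950−180.2385)=-0.2839; B=V−Δ·S=94.8076
Node (1,0) S=106.6500: V=(p*·73.0169+(1−p*)·145.7275)/1.07=98.8859; Δ=(73.0169−145.7275)/(138.6450−84.2535)=-1.3368; B=V−Δ·S=241.4558
Node (1,1) S=175.5000: V=(p*·30.0429+(1−p*)·73.0169)/1.07=46.1900; Δ=(30.0429−73.0169)/(228.1500−138.6450)=-0.4801; B=V−Δ·S=130.4527
Node (0,0) S=135.0000: V=(p*·46.1900+(1−p*)·98.8859)/1.07=65.3783; Δ=(46.1900−98.8859)/(175.5000−106.6500)=-0.7654; B=V−Δ·S=168.7037
Sanity check at the root: Δ(0,0)·S0 + B(0,0) reproduces V0 = 65.3783.

(0,0): Delta=-0.7654 Bond=168.7037
(1,0): Delta=-1.3368 Bond=241.4558
(1,1): Delta=-0.4801 Bond=130.4527
(2,0): Delta=-2.2653 Bond=336.5903
(2,1): Delta=-0.8733 Bond=194.0953
(2,2): Delta=-0.2839 Bond=94.8076
V0=65.3783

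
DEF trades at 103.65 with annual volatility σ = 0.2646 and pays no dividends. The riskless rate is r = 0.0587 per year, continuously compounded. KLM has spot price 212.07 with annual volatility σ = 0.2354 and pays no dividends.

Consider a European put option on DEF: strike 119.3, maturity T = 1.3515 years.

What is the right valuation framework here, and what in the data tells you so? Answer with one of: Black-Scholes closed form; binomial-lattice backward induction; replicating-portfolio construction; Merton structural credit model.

framework: Black-Scholes closed form

Key observation: with DEF following a GBM at constant σ and r, the European put struck at 119.3 prices in closed form — nothing here needs a stepwise model or a balance sheet.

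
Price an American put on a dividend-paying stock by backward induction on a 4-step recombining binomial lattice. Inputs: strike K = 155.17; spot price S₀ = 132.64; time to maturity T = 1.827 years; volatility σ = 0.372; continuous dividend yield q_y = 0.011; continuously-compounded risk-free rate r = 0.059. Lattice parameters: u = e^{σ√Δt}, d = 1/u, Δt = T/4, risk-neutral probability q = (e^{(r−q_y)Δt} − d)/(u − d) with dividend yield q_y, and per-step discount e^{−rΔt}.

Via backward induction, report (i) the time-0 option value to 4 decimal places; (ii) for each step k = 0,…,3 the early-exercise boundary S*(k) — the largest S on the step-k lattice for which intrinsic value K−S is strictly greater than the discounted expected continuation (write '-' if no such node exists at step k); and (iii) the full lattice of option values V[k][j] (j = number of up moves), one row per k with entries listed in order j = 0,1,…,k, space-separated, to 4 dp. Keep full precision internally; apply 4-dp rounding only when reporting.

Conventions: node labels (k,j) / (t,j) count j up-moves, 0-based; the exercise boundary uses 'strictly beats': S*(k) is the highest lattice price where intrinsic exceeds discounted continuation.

price = 35.3325
boundary = - - 80.2237 103.1546
tree:
35.3325
52.6554 18.6544
74.9463 31.6025 5.7481
92.7797 52.0154 11.3800 0.0000
106.6489 74.9463 22.5300 0.0000 0.0000

Δt=0.45675  u=1.28584  d=0.77770  q=0.48110  discount=0.97341
step 4 (expiry): payoffs max(K−S,0) = 106.6489 74.9463 22.5300 0.0000 0.0000
step 3: (k=3,j=0): S=62.3903, K−S=92.7797, hold=88.9667 ⇒ V=92.7797 exercise | (k=3,j=1): S=103.1546, K−S=52.0154, hold=48.4066 ⇒ V=52.0154 exercise | (k=3,j=2): S=170.5534, K−S=0.0000, hold=11.3800 ⇒ V=11.3800 continue | (k=3,j=3): S=281.9890, K−S=0.0000, hold=0.0000 ⇒ V=0.0000 continue  boundary S*=103.1546
step 2: (k=2,j=0): S=80.2237, K−S=74.9463, hold=71.2226 ⇒ V=74.9463 exercise | (k=2,j=1): S=132.6400, K−S=22.5300, hold=31.6025 ⇒ V=31.6025 continue | (k=2,j=2): S=219.3039, K−S=0.0000, hold=5.7481 ⇒ V=5.7481 continue  boundary S*=80.2237
step 1: (k=1,j=0): S=103.1546, K−S=52.0154, hold=52.6554 ⇒ V=52.6554 continue | (k=1,j=1): S=170.5534, K−S=0.0000, hold=18.6544 ⇒ V=18.6544 continue  boundary S*=-
step 0: (k=0,j=0): S=132.6400, K−S=22.5300, hold=35.3325 ⇒ V=35.3325 continue  boundary S*=-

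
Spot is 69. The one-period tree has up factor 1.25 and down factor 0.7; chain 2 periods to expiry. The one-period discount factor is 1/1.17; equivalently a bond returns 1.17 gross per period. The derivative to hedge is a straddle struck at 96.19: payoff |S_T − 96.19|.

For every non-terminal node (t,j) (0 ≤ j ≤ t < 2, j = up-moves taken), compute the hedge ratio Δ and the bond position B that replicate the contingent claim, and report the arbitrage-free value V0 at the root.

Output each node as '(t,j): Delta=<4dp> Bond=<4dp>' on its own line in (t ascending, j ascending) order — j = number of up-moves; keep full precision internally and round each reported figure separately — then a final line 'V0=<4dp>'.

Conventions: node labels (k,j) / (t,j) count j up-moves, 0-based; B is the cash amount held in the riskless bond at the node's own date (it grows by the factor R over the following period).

(0,0): Delta=-0.5526 Bond=51.7997
(1,0): Delta=-1.0000 Bond=82.2137
(1,1): Delta=-0.5100 Bond=56.9277
V0=13.6683

Risk-neutral probability p* = (R−d)/(u−d) = (1.17−0.7)/(1.25−0.7) = 0.8545.
Expiry values: V(2,0)=62.3800, V(2,1)=35.8150, V(2,2)=11.6225
  t=1,j=0: stock 48.3000 → up 60.3750 (V=35.8150), down 33.8100 (V=62.3800). Price 33.9137; hedge Δ=-1.0000, bond B=82.2137.
  t=1,j=1: stock 86.2500 → up 107.8125 (V=11.6225), down 60.3750 (V=35.8150). Price 12.9414; hedge Δ=-0.5100, bond B=56.9277.
  t=0,j=0: stock 69.0000 → up 86.2500 (V=12.9414), down 48.3000 (V=33.9137). Price 13.6683; hedge Δ=-0.5526, bond B=51.7997.
Sanity check at the root: Δ(0,0)·S0 + B(0,0) reproduces V0 = 13.6683.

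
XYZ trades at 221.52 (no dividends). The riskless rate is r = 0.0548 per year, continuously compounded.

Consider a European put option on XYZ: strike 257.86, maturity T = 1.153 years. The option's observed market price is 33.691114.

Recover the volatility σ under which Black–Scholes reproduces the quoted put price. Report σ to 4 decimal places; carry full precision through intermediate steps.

At σ = 0.2212 the Black–Scholes value reproduces the quote:
σ√T = 0.2212·√1.153 = 0.237520
d₁ = (ln(S/K) + (r+σ²/2)T) / (σ√T) = (ln(221.52/257.86) + (0.0548+0.2212²/2)·1.153) / 0.237520 = (-0.151904 + 0.091392) / 0.237520 = -0.254765
d₂ = d₁ − σ√T = -0.254765 − 0.237520 = -0.492285
e^{−rT} = 0.938770
N(−d₁) = 0.600548,  N(−d₂) = 0.688741
V = K·e^{−rT}·N(−d₂) − S·N(−d₁) = 166.724431 − 133.033316 = 33.691114 (the observed quote) — the price is monotone increasing in volatility, hence this σ is the only solution

sigma = 0.2212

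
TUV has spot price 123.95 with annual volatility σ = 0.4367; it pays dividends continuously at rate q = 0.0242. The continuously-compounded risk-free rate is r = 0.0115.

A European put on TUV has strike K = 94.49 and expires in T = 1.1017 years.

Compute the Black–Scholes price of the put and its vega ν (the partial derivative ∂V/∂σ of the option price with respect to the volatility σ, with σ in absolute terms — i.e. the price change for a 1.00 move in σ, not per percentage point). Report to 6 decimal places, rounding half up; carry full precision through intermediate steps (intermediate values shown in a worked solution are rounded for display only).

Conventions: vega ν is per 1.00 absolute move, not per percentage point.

price = 8.609332
ν = 36.969111

σ√T = 0.4367·√1.1017 = 0.458369
d₁ = (ln(S/K) + (r−q+σ²/2)T) / (σ√T) = (ln(123.95/94.49) + (0.0115−0.0242+0.4367²/2)·1.1017) / 0.458369 = (0.271384 + 0.091059) / 0.458369 = 0.790725
d₂ = d₁ − σ√T = 0.790725 − 0.458369 = 0.332356
e^{−rT} = 0.987410
e^{−qT} = 0.973691
N(−d₁) = 0.214552,  N(−d₂) = 0.369810
Put price V = K·e^{−rT}·N(−d₂) − S·e^{−qT}·N(−d₁) = 34.503428 − 25.894096 = 8.609332
φ(d₁) = (1/√(2π))·e^{−d₁²/2} = 0.291836
ν = S·e^{−qT}·φ(d₁)·√T = 36.969111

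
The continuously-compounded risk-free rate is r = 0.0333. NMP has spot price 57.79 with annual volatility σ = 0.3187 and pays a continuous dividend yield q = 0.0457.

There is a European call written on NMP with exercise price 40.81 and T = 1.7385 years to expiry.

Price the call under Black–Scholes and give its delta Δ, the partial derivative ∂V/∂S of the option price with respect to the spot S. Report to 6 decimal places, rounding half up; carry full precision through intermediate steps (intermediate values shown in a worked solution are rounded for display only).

σ√T = 0.3187·√1.7385 = 0.420213
d₁ = (ln(S/K) + (r−q+σ²/2)T) / (σ√T) = (ln(57.79/40.81) + (0.0333−0.0457+0.3187²/2)·1.7385) / 0.420213 = (0.347889 + 0.066732) / 0.420213 = 0.986692
d₂ = d₁ − σ√T = 0.986692 − 0.420213 = 0.566479
e^{−rT} = 0.943752
e^{−qT} = 0.923625
N(d₁) = 0.838103,  N(d₂) = 0.714466
Call price V = S·e^{−qT}·N(d₁) − K·e^{−rT}·N(d₂) = 44.734820 − 27.517304 = 17.217517
Δ = e^{−qT}·N(d₁) = 0.774093

price = 17.217517
Δ = 0.774093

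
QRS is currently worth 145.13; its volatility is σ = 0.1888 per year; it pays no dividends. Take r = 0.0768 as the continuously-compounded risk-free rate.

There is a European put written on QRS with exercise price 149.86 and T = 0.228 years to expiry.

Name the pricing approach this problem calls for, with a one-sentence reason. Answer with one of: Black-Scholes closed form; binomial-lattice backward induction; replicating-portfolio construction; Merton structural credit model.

framework: Black-Scholes closed form

Key observation: the instrument is a plain European put (strike 149.86) on a lognormal asset; the exact continuous-time formula applies directly.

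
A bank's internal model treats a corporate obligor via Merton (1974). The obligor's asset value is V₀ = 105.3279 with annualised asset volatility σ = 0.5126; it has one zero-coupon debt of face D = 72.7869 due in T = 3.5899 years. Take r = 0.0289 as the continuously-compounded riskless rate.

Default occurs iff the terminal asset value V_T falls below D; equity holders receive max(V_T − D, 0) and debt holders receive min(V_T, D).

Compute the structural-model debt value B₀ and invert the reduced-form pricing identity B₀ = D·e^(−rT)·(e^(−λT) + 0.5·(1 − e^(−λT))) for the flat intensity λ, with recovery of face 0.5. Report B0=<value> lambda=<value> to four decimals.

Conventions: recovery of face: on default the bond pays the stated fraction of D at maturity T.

B0=50.2617 lambda=0.1758

With assets at 105.3279 and a single debt payment of 72.7869 at 3.5899 years:
d₁ = [ln(V₀/D) + (r + σ²/2)T] / (σ√T)
   = [ln(105.3279/72.7869) + (0.0289 + 0.5·0.5126²)·3.5899] / (0.5126·√3.5899)
   = [0.369542 + 0.575387] / 0.971225 = 0.972925
d₂ = d₁ − σ√T = 0.972925 − 0.971225 = 0.001701
N(d₁) = 0.834705,  N(d₂) = 0.500678,  e^(−rT) = 0.901452
E₀ = V₀·N(d₁) − D·e^(−rT)·N(d₂)
   = 105.3279·0.834705 − 72.7869·0.901452·0.500678 = 55.066230
B₀ = V₀ − E₀ = 105.3279 − 55.066230 = 50.261670
e^(−λT) = (B₀·e^(rT)/D − 0.5)/(1 − 0.5) = (50.2617·1.109321/72.7869 − 0.5)/0.5 = 0.53204379
λ = −ln(0.53204379)/3.5899 = 0.175779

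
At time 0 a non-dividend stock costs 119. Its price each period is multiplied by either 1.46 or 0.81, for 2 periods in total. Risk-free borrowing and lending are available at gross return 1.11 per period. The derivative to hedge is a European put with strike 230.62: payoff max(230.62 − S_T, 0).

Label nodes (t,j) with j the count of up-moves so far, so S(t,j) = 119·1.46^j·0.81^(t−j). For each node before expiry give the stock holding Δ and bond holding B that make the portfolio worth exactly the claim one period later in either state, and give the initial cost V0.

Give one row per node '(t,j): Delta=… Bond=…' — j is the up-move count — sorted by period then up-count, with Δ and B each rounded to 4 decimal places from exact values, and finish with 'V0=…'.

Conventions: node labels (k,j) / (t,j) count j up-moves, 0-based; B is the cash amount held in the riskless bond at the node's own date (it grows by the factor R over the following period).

(0,0): Delta=-0.8761 Bond=176.4210
(1,0): Delta=-1.0000 Bond=207.7658
(1,1): Delta=-0.7960 Bond=181.8992
V0=72.1598

Arbitrage-free pricing uses the up-move probability p* = (R−d)/(u−d) = 0.4615, discounting each step at R = 1.11.
At maturity the claim pays: V(2,0)=152.5441, V(2,1)=89.8906, V(2,2)=0.0000
  t=1,j=0: stock 96.3900 → up 140.7294 (V=89.8906), down 78.0759 (V=152.5441). Price 111.3758; hedge Δ=-1.0000, bond B=207.7658.
  t=1,j=1: stock 173.7400 → up 253.6604 (V=0.0000), down 140.7294 (V=89.8906). Price 43.6060; hedge Δ=-0.7960, bond B=181.8992.
  t=0,j=0: stock 119.0000 → up 173.7400 (V=43.6060), down 96.3900 (V=111.3758). Price 72.1598; hedge Δ=-0.8761, bond B=176.4210.
Sanity check at the root: Δ(0,0)·S0 + B(0,0) reproduces V0 = 72.1598.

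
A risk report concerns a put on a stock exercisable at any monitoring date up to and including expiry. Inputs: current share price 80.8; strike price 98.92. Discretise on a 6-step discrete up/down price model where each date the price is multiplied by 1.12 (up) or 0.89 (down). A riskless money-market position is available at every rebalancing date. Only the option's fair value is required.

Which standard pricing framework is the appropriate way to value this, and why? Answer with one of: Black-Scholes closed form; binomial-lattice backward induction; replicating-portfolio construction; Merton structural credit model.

Key observation: with exercise allowed before expiry on a discrete up/down model (6 steps from spot 80.8), the strike-98.92 put's value must be rolled back through the tree testing early exercise at each node.

framework: binomial-lattice backward induction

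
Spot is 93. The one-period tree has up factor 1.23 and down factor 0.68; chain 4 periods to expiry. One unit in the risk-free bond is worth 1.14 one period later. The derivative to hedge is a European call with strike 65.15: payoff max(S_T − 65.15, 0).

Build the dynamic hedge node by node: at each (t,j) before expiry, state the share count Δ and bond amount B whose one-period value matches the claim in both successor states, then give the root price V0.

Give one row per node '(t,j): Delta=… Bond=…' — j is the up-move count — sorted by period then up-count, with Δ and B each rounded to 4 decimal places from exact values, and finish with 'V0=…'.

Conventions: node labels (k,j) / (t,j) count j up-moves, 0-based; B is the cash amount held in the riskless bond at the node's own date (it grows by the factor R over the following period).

No-arbitrage ⇒ martingale measure with p* = (R−d)/(u−d) = 0.8364.
Expiry values: V(4,0)=0.0000, V(4,1)=0.0000, V(4,2)=0.0000, V(4,3)=52.5312, V(4,4)=147.7146
Node (3,0) S=29.2422: V=(p*·0.0000+(1−p*)·0.0000)/1.14=0.0000; Δ=(0.0000−0.0000)/(35.9679−19.8847)=0.0000; B=V−Δ·S=0.0000
Node (3,1) S=52.8939: V=(p*·0.0000+(1−p*)·0.0000)/1.14=0.0000; Δ=(0.0000−0.0000)/(65.0595−35.9679)=0.0000; B=V−Δ·S=0.0000
Node (3,2) S=95.6758: V=(p*·52.5312+(1−p*)·0.0000)/1.14=38.5397; Δ=(52.5312−0.0000)/(117.6812−65.0595)=0.9983; B=V−Δ·S=-56.9717
Node (3,3) S=173.0606: V=(p*·147.7146+(1−p*)·52.5312)/1.14=115.9115; Δ=(147.7146−52.5312)/(212.8646−117.6812)=1.0000; B=V−Δ·S=-57.1491
Node (2,0) S=43.0032: V=(p*·0.0000+(1−p*)·0.0000)/1.14=0.0000; Δ=(0.0000−0.0000)/(52.8939−29.2422)=0.0000; B=V−Δ·S=0.0000
Node (2,1) S=77.7852: V=(p*·38.5397+(1−p*)·0.0000)/1.14=28.2747; Δ=(38.5397−0.0000)/(95.6758−52.8939)=0.9008; B=V−Δ·S=-41.7974
Node (2,2) S=140.6997: V=(p*·115.9115+(1−p*)·38.5397)/1.14=90.5708; Δ=(115.9115−38.5397)/(173.0606−95.6758)=0.9998; B=V−Δ·S=-50.1053
Node (1,0) S=63.2400: V=(p*·28.2747+(1−p*)·0.0000)/1.14=20.7438; Δ=(28.2747−0.0000)/(77.7852−43.0032)=0.8129; B=V−Δ·S=-30.6648
Node (1,1) S=114.3900: V=(p*·90.5708+(1−p*)·28.2747)/1.14=70.5060; Δ=(90.5708−28.2747)/(140.6997−77.7852)=0.9902; B=V−Δ·S=-42.7595
Node (0,0) S=93.0000: V=(p*·70.5060+(1−p*)·20.7438)/1.14=54.7045; Δ=(70.5060−20.7438)/(114.3900−63.2400)=0.9729; B=V−Δ·S=-35.7723
Verification: the root portfolio costs Δ(0,0)·S0 + B(0,0) = 54.7045, matching V0.

(0,0): Delta=0.9729 Bond=-35.7723
(1,0): Delta=0.8129 Bond=-30.6648
(1,1): Delta=0.9902 Bond=-42.7595
(2,0): Delta=0.0000 Bond=0.0000
(2,1): Delta=0.9008 Bond=-41.7974
(2,2): Delta=0.9998 Bond=-50.1053
(3,0): Delta=0.0000 Bond=0.0000
(3,1): Delta=0.0000 Bond=0.0000
(3,2): Delta=0.9983 Bond=-56.9717
(3,3): Delta=1.0000 Bond=-57.1491
V0=54.7045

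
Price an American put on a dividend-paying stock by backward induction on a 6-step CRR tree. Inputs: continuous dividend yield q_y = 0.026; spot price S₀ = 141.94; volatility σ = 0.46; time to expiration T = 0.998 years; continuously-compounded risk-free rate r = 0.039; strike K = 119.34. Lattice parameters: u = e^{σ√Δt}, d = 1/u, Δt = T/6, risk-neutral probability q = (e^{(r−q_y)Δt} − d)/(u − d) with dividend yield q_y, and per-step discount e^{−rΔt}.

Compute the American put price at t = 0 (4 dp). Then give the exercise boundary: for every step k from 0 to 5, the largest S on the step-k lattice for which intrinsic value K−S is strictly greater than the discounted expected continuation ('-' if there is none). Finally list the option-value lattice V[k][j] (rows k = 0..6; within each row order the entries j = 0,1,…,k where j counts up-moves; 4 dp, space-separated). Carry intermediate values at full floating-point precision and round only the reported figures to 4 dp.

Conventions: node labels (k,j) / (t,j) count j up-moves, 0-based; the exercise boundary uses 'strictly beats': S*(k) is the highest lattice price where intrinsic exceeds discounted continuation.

price = 14.0151
boundary = - - - - 67.0192 80.8492
tree:
14.0151
20.5299 6.5342
29.1910 10.6115 1.8206
39.9962 16.8679 3.3869 0.0000
52.3208 26.0352 6.3009 0.0000 0.0000
63.7850 38.4908 11.7219 0.0000 0.0000 0.0000
73.2882 52.3208 21.8069 0.0000 0.0000 0.0000 0.0000

params: Δt=0.16633 u=1.20636 d=0.82894 q=0.45897 e^(-rΔt)=0.99353
t_6 payoffs: 73.2882 52.3208 21.8069 0.0000 0.0000 0.0000 0.0000
t_5: node(5,0) S=55.5550 payoff=63.7850 vs cont=63.2531 → 63.7850 [stop]  node(5,1) S=80.8492 payoff=38.4908 vs cont=38.0681 → 38.4908 [stop]  node(5,2) S=117.6599 payoff=1.6801 vs cont=11.7219 → 11.7219 [wait]  node(5,3) S=171.2305 payoff=0.0000 vs cont=0.0000 → 0.0000 [wait]  node(5,4) S=249.1919 payoff=0.0000 vs cont=0.0000 → 0.0000 [wait]  node(5,5) S=362.6492 payoff=0.0000 vs cont=0.0000 → 0.0000 [wait]  ⇒ S*(5)=80.8492
t_4: node(4,0) S=67.0192 payoff=52.3208 vs cont=51.8384 → 52.3208 [stop]  node(4,1) S=97.5331 payoff=21.8069 vs cont=26.0352 → 26.0352 [wait]  node(4,2) S=141.9400 payoff=0.0000 vs cont=6.3009 → 6.3009 [wait]  node(4,3) S=206.5654 payoff=0.0000 vs cont=0.0000 → 0.0000 [wait]  node(4,4) S=300.6148 payoff=0.0000 vs cont=0.0000 → 0.0000 [wait]  ⇒ S*(4)=67.0192
t_3: node(3,0) S=80.8492 payoff=38.4908 vs cont=39.9962 → 39.9962 [wait]  node(3,1) S=117.6599 payoff=1.6801 vs cont=16.8679 → 16.8679 [wait]  node(3,2) S=171.2305 payoff=0.0000 vs cont=3.3869 → 3.3869 [wait]  node(3,3) S=249.1919 payoff=0.0000 vs cont=0.0000 → 0.0000 [wait]  ⇒ S*(3)=-
t_2: node(2,0) S=97.5331 payoff=21.8069 vs cont=29.1910 → 29.1910 [wait]  node(2,1) S=141.9400 payoff=0.0000 vs cont=10.6115 → 10.6115 [wait]  node(2,2) S=206.5654 payoff=0.0000 vs cont=1.8206 → 1.8206 [wait]  ⇒ S*(2)=-
t_1: node(1,0) S=117.6599 payoff=1.6801 vs cont=20.5299 → 20.5299 [wait]  node(1,1) S=171.2305 payoff=0.0000 vs cont=6.5342 → 6.5342 [wait]  ⇒ S*(1)=-
t_0: node(0,0) S=141.9400 payoff=0.0000 vs cont=14.0151 → 14.0151 [wait]  ⇒ S*(0)=-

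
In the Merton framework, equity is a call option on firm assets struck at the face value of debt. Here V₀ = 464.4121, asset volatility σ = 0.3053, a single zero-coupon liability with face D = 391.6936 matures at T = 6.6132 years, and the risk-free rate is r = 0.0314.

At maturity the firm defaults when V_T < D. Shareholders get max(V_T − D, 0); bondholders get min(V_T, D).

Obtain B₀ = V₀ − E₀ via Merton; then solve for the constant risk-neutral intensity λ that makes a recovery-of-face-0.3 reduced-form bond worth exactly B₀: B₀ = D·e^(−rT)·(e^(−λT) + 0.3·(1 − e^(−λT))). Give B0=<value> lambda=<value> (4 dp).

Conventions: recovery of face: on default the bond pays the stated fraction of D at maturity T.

Equity is a call on the firm's assets struck at D = 391.6936:
d₁ = [ln(V₀/D) + (r + σ²/2)T] / (σ√T)
   = [ln(464.4121/391.6936) + (0.0314 + 0.5·0.3053²)·6.6132] / (0.3053·√6.6132)
   = [0.170292 + 0.515856] / 0.785114 = 0.873948
d₂ = d₁ − σ√T = 0.873948 − 0.785114 = 0.088834
N(d₁) = 0.808927,  N(d₂) = 0.535393,  e^(−rT) = 0.812488
E₀ = V₀·N(d₁) − D·e^(−rT)·N(d₂)
   = 464.4121·0.808927 − 391.6936·0.812488·0.535393 = 205.288498
B₀ = V₀ − E₀ = 464.4121 − 205.288498 = 259.123602
e^(−λT) = (B₀·e^(rT)/D − 0.3)/(1 − 0.3) = (259.1236·1.230788/391.6936 − 0.3)/0.7 = 0.73460515
λ = −ln(0.73460515)/6.6132 = 0.046637

B0=259.1236 lambda=0.0466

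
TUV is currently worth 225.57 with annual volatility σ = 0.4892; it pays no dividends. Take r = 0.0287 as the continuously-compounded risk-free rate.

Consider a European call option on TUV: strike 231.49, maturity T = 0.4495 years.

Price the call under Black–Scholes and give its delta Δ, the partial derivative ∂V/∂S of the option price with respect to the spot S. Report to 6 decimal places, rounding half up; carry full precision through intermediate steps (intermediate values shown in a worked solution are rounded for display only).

σ√T = 0.4892·√0.4495 = 0.327983
d₁ = (ln(S/K) + (r+σ²/2)T) / (σ√T) = (ln(225.57/231.49) + (0.0287+0.4892²/2)·0.4495) / 0.327983 = (-0.025906 + 0.066687) / 0.327983 = 0.124339
d₂ = d₁ − σ√T = 0.124339 − 0.327983 = -0.203644
e^{−rT} = 0.987182
N(d₁) = 0.549476,  N(d₂) = 0.419316
Call price V = S·N(d₁) − K·e^{−rT}·N(d₂) = 123.945387 − 95.823197 = 28.122190
Δ = N(d₁) = 0.549476

price = 28.122190
Δ = 0.549476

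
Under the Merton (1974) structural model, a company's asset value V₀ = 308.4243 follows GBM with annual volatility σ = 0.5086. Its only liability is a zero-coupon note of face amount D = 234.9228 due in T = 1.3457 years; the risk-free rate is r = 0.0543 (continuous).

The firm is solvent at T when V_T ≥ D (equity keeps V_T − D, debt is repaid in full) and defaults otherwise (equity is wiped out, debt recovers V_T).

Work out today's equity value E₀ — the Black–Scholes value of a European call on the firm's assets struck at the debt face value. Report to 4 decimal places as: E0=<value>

With assets at 308.4243 and a single debt payment of 234.9228 at 1.3457 years:
d₁ = [ln(V₀/D) + (r + σ²/2)T] / (σ√T)
   = [ln(308.4243/234.9228) + (0.0543 + 0.5·0.5086²)·1.3457] / (0.5086·√1.3457)
   = [0.272219 + 0.247120] / 0.589998 = 0.880240
d₂ = d₁ − σ√T = 0.880240 − 0.589998 = 0.290242
N(d₁) = 0.810635,  N(d₂) = 0.614184,  e^(−rT) = 0.929534
E₀ = V₀·N(d₁) − D·e^(−rT)·N(d₂)
   = 308.4243·0.810635 − 234.9228·0.929534·0.614184 = 115.900904

E0=115.9009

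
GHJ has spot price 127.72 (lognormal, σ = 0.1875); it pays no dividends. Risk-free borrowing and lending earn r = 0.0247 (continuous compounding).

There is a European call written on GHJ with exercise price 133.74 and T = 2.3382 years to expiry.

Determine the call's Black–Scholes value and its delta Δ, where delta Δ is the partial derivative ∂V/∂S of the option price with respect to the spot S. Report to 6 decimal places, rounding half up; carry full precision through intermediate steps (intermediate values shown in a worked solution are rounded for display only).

σ√T = 0.1875·√2.3382 = 0.286710
d₁ = (ln(S/K) + (r+σ²/2)T) / (σ√T) = (ln(127.72/133.74) + (0.0247+0.1875²/2)·2.3382) / 0.286710 = (-0.046057 + 0.098855) / 0.286710 = 0.184150
d₂ = d₁ − σ√T = 0.184150 − 0.286710 = -0.102560
e^{−rT} = 0.943883
N(d₁) = 0.573052,  N(d₂) = 0.459156
Call price V = S·N(d₁) − K·e^{−rT}·N(d₂) = 73.190199 − 57.961510 = 15.228689
Δ = N(d₁) = 0.573052

price = 15.228689
Δ = 0.573052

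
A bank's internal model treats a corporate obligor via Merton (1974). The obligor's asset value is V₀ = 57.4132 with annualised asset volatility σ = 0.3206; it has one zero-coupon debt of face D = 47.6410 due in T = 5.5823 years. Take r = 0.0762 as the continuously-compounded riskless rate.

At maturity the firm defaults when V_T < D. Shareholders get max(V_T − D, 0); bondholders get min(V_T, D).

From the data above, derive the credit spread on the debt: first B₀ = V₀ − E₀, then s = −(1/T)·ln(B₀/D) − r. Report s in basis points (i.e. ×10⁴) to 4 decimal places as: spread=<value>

spread=222.6754

With assets at 57.4132 and a single debt payment of 47.6410 at 5.5823 years:
d₁ = [ln(V₀/D) + (r + σ²/2)T] / (σ√T)
   = [ln(57.4132/47.6410) + (0.0762 + 0.5·0.3206²)·5.5823] / (0.3206·√5.5823)
   = [0.186581 + 0.712258] / 0.757478 = 1.186620
d₂ = d₁ − σ√T = 1.186620 − 0.757478 = 0.429141
N(d₁) = 0.882311,  N(d₂) = 0.666090,  e^(−rT) = 0.653527
E₀ = V₀·N(d₁) − D·e^(−rT)·N(d₂)
   = 57.4132·0.882311 − 47.6410·0.653527·0.666090 = 29.917808
B₀ = V₀ − E₀ = 57.4132 − 29.917808 = 27.495392
spread = −(1/T)·ln(B₀/D) − r = −(1/5.5823)·ln(27.495392/47.6410) − 0.0762 = 0.02226754
in basis points: 0.02226754 × 10⁴ = 222.6754 bp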